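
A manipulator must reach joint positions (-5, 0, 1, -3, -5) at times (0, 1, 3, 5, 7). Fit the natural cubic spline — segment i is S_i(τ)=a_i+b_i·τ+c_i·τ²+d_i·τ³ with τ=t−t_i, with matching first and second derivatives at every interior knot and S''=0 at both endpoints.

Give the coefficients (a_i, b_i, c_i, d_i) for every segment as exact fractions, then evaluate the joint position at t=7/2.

Δ: Δ0=5, Δ1=1/2, Δ2=-2, Δ3=-1
row 1: diag=6, rhs=-27; c'=1/3, d'=-9/2
row 2: denom=8−2·1/3=22/3; d'=(-15−2·-9/2)/(22/3)=-9/11
row 3: denom=8−2·3/11=82/11; d'=(6−2·-9/11)/(82/11)=42/41
back: M3=42/41
back: M2=-9/11−3/11·42/41=-45/41
back: M1=-9/2−1/3·-45/41=-339/82
M: M0=0, M1=-339/82, M2=-45/41, M3=42/41, M4=0
seg 0: a=-5, c=M0/2=0, d=(M1−M0)/(6·1)=-113/164, b=Δ0−h0·(2M0+M1)/6=933/164
seg 1: a=0, c=M1/2=-339/164, d=(M2−M1)/(6·2)=83/328, b=Δ1−h1·(2M1+M2)/6=297/82
seg 2: a=1, c=M2/2=-45/82, d=(M3−M2)/(6·2)=29/164, b=Δ2−h2·(2M2+M3)/6=-66/41
seg 3: a=-3, c=M3/2=21/41, d=(M4−M3)/(6·2)=-7/82, b=Δ3−h3·(2M3+M4)/6=-69/41
t_q=7/2 → seg 2, τ=1/2; S=1+-66/41·τ+-45/82·τ²+29/164·τ³=105/1312

  seg 0: a=-5 b=933/164 c=0 d=-113/164
  seg 1: a=0 b=297/82 c=-339/164 d=83/328
  seg 2: a=1 b=-66/41 c=-45/82 d=29/164
  seg 3: a=-3 b=-69/41 c=21/41 d=-7/82
S(7/2) = 105/1312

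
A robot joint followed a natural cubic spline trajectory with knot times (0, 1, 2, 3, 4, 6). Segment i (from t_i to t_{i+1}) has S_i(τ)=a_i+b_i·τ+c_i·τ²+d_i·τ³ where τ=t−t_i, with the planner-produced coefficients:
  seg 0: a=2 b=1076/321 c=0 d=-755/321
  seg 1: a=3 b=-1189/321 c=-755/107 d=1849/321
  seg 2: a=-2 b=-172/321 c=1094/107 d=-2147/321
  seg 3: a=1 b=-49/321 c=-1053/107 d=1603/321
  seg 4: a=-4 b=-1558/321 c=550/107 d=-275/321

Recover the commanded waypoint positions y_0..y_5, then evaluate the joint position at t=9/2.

y_0 = S_0(0) = a_0 = 2
y_1 = S_1(0) = a_1 = 3
y_2 = S_2(0) = a_2 = -2
y_3 = S_3(0) = a_3 = 1
y_4 = S_4(0) = a_4 = -4
y_5 = S_4(2) = 0
t_q=9/2 is in segment 4 (τ=1/2); S_4(τ)=-4493/856

y_0=2 y_1=3 y_2=-2 y_3=1 y_4=-4 y_5=0
S(9/2) = -4493/856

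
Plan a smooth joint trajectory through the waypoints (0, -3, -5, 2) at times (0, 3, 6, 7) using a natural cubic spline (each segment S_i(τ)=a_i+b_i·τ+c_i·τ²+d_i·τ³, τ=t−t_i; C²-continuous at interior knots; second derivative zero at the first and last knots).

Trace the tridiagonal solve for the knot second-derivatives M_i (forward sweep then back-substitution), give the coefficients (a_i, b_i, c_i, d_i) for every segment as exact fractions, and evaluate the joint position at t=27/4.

  seg 0: a=0 b=-26/87 c=0 d=-61/783
  seg 1: a=-3 b=-209/87 c=-61/87 d=334/783
  seg 2: a=-5 b=427/87 c=91/29 d=-91/87
S(27/4) = 9/1856

Δ: Δ0=-1, Δ1=-2/3, Δ2=7
row 1: diag=12, rhs=2; c'=1/4, d'=1/6
row 2: denom=8−3·1/4=29/4; d'=(46−3·1/6)/(29/4)=182/29
back: M2=182/29
back: M1=1/6−1/4·182/29=-122/87
M: M0=0, M1=-122/87, M2=182/29, M3=0
seg 0: a=0, c=M0/2=0, d=(M1−M0)/(6·3)=-61/783, b=Δ0−h0·(2M0+M1)/6=-26/87
seg 1: a=-3, c=M1/2=-61/87, d=(M2−M1)/(6·3)=334/783, b=Δ1−h1·(2M1+M2)/6=-209/87
seg 2: a=-5, c=M2/2=91/29, d=(M3−M2)/(6·1)=-91/87, b=Δ2−h2·(2M2+M3)/6=427/87
t_q=27/4 → seg 2, τ=3/4; S=-5+427/87·τ+91/29·τ²+-91/87·τ³=9/1856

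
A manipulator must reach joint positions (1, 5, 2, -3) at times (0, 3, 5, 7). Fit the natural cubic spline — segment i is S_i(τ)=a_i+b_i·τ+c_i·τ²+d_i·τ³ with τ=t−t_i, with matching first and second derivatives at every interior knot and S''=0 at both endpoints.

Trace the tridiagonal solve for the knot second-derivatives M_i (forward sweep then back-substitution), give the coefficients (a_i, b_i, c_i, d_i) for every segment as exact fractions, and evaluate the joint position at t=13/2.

Δ: Δ0=4/3, Δ1=-3/2, Δ2=-5/2
row 1: diag=10, rhs=-17; c'=1/5, d'=-17/10
row 2: denom=8−2·1/5=38/5; d'=(-6−2·-17/10)/(38/5)=-13/38
back: M2=-13/38
back: M1=-17/10−1/5·-13/38=-31/19
M: M0=0, M1=-31/19, M2=-13/38, M3=0
seg 0: a=1, c=M0/2=0, d=(M1−M0)/(6·3)=-31/342, b=Δ0−h0·(2M0+M1)/6=245/114
seg 1: a=5, c=M1/2=-31/38, d=(M2−M1)/(6·2)=49/456, b=Δ1−h1·(2M1+M2)/6=-17/57
seg 2: a=2, c=M2/2=-13/76, d=(M3−M2)/(6·2)=13/456, b=Δ2−h2·(2M2+M3)/6=-259/114
t_q=13/2 → seg 2, τ=3/2; S=2+-259/114·τ+-13/76·τ²+13/456·τ³=-2063/1216

  seg 0: a=1 b=245/114 c=0 d=-31/342
  seg 1: a=5 b=-17/57 c=-31/38 d=49/456
  seg 2: a=2 b=-259/114 c=-13/76 d=13/456
S(13/2) = -2063/1216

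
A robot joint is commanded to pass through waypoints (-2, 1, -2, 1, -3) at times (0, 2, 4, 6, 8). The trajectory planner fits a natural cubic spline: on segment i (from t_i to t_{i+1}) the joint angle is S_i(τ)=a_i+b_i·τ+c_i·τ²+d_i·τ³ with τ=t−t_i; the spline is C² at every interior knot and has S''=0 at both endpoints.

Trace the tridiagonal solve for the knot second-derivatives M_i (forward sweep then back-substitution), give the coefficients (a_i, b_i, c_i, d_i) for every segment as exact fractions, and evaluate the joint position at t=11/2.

  seg 0: a=-2 b=289/112 c=0 d=-121/448
  seg 1: a=1 b=-37/56 c=-363/224 d=269/448
  seg 2: a=-2 b=1/16 c=111/56 d=-283/448
  seg 3: a=1 b=23/56 c=-405/224 d=135/448
S(11/2) = 1511/3584

Δ: Δ0=3/2, Δ1=-3/2, Δ2=3/2, Δ3=-2
row 1: diag=8, rhs=-18; c'=1/4, d'=-9/4
row 2: denom=8−2·1/4=15/2; d'=(18−2·-9/4)/(15/2)=3
row 3: denom=8−2·4/15=112/15; d'=(-21−2·3)/(112/15)=-405/112
back: M3=-405/112
back: M2=3−4/15·-405/112=111/28
back: M1=-9/4−1/4·111/28=-363/112
M: M0=0, M1=-363/112, M2=111/28, M3=-405/112, M4=0
seg 0: a=-2, c=M0/2=0, d=(M1−M0)/(6·2)=-121/448, b=Δ0−h0·(2M0+M1)/6=289/112
seg 1: a=1, c=M1/2=-363/224, d=(M2−M1)/(6·2)=269/448, b=Δ1−h1·(2M1+M2)/6=-37/56
seg 2: a=-2, c=M2/2=111/56, d=(M3−M2)/(6·2)=-283/448, b=Δ2−h2·(2M2+M3)/6=1/16
seg 3: a=1, c=M3/2=-405/224, d=(M4−M3)/(6·2)=135/448, b=Δ3−h3·(2M3+M4)/6=23/56
t_q=11/2 → seg 2, τ=3/2; S=-2+1/16·τ+111/56·τ²+-283/448·τ³=1511/3584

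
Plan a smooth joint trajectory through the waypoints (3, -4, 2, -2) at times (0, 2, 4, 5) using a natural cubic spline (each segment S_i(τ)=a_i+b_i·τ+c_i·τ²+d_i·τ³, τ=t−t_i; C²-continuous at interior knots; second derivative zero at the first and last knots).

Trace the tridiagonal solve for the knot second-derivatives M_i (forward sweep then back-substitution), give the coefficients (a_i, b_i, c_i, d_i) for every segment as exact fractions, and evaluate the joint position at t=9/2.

Δ: Δ0=-7/2, Δ1=3, Δ2=-4
row 1: diag=8, rhs=39; c'=1/4, d'=39/8
row 2: denom=6−2·1/4=11/2; d'=(-42−2·39/8)/(11/2)=-207/22
back: M2=-207/22
back: M1=39/8−1/4·-207/22=159/22
M: M0=0, M1=159/22, M2=-207/22, M3=0
seg 0: a=3, c=M0/2=0, d=(M1−M0)/(6·2)=53/88, b=Δ0−h0·(2M0+M1)/6=-65/11
seg 1: a=-4, c=M1/2=159/44, d=(M2−M1)/(6·2)=-61/44, b=Δ1−h1·(2M1+M2)/6=29/22
seg 2: a=2, c=M2/2=-207/44, d=(M3−M2)/(6·1)=69/44, b=Δ2−h2·(2M2+M3)/6=-19/22
t_q=9/2 → seg 2, τ=1/2; S=2+-19/22·τ+-207/44·τ²+69/44·τ³=207/352

  seg 0: a=3 b=-65/11 c=0 d=53/88
  seg 1: a=-4 b=29/22 c=159/44 d=-61/44
  seg 2: a=2 b=-19/22 c=-207/44 d=69/44
S(9/2) = 207/352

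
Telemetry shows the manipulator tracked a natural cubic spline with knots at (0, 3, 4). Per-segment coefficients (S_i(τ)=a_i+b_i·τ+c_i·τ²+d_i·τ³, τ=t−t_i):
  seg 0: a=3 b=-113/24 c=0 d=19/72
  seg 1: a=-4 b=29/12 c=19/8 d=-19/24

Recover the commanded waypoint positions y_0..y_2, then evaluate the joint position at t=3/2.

y_0=3 y_1=-4 y_2=0
S(3/2) = -203/64

y_0 = S_0(0) = a_0 = 3
y_1 = S_1(0) = a_1 = -4
y_2 = S_1(1) = 0
t_q=3/2 is in segment 0 (τ=3/2); S_0(τ)=-203/64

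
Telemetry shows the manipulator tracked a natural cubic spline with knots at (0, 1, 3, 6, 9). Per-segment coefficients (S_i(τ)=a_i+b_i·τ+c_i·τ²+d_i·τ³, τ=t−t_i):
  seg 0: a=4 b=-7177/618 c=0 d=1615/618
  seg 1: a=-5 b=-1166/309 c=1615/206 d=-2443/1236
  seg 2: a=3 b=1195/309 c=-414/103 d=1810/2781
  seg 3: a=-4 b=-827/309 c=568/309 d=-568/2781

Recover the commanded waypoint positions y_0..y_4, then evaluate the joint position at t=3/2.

y_0=4 y_1=-5 y_2=3 y_3=-4 y_4=-1
S(3/2) = -17053/3296

y_0 = S_0(0) = a_0 = 4
y_1 = S_1(0) = a_1 = -5
y_2 = S_2(0) = a_2 = 3
y_3 = S_3(0) = a_3 = -4
y_4 = S_3(3) = -1
t_q=3/2 is in segment 1 (τ=1/2); S_1(τ)=-17053/3296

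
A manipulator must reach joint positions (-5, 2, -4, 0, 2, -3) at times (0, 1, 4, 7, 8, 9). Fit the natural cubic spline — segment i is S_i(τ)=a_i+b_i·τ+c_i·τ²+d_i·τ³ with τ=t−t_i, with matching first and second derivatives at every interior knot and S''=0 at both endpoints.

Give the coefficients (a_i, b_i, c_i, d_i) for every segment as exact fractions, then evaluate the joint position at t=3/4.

Δ: Δ0=7, Δ1=-2, Δ2=4/3, Δ3=2, Δ4=-5
row 1: diag=8, rhs=-54; c'=3/8, d'=-27/4
row 2: denom=12−3·3/8=87/8; d'=(20−3·-27/4)/(87/8)=322/87
row 3: denom=8−3·8/29=208/29; d'=(4−3·322/87)/(208/29)=-103/104
row 4: denom=4−1·29/208=803/208; d'=(-42−1·-103/104)/(803/208)=-8530/803
back: M4=-8530/803
back: M3=-103/104−29/208·-8530/803=394/803
back: M2=322/87−8/29·394/803=8590/2409
back: M1=-27/4−3/8·8590/2409=-6494/803
M: M0=0, M1=-6494/803, M2=8590/2409, M3=394/803, M4=-8530/803, M5=0
seg 0: a=-5, c=M0/2=0, d=(M1−M0)/(6·1)=-3247/2409, b=Δ0−h0·(2M0+M1)/6=20110/2409
seg 1: a=2, c=M1/2=-3247/803, d=(M2−M1)/(6·3)=1276/1971, b=Δ1−h1·(2M1+M2)/6=10369/2409
seg 2: a=-4, c=M2/2=4295/2409, d=(M3−M2)/(6·3)=-3704/21681, b=Δ2−h2·(2M2+M3)/6=-5969/2409
seg 3: a=0, c=M3/2=197/803, d=(M4−M3)/(6·1)=-4462/2409, b=Δ3−h3·(2M3+M4)/6=8689/2409
seg 4: a=2, c=M4/2=-4265/803, d=(M5−M4)/(6·1)=4265/2409, b=Δ4−h4·(2M4+M5)/6=-3515/2409
t_q=3/4 → seg 0, τ=3/4; S=-5+20110/2409·τ+0·τ²+-3247/2409·τ³=35577/51392

  seg 0: a=-5 b=20110/2409 c=0 d=-3247/2409
  seg 1: a=2 b=10369/2409 c=-3247/803 d=1276/1971
  seg 2: a=-4 b=-5969/2409 c=4295/2409 d=-3704/21681
  seg 3: a=0 b=8689/2409 c=197/803 d=-4462/2409
  seg 4: a=2 b=-3515/2409 c=-4265/803 d=4265/2409
S(3/4) = 35577/51392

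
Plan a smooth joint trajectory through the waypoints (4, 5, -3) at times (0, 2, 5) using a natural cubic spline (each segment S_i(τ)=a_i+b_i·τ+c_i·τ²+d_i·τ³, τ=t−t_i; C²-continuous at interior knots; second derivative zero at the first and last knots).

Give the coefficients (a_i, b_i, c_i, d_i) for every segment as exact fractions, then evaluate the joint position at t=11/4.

Δ: Δ0=1/2, Δ1=-8/3
row 1: diag=10, rhs=-19; c'=3/10, d'=-19/10
back: M1=-19/10
M: M0=0, M1=-19/10, M2=0
seg 0: a=4, c=M0/2=0, d=(M1−M0)/(6·2)=-19/120, b=Δ0−h0·(2M0+M1)/6=17/15
seg 1: a=5, c=M1/2=-19/20, d=(M2−M1)/(6·3)=19/180, b=Δ1−h1·(2M1+M2)/6=-23/30
t_q=11/4 → seg 1, τ=3/4; S=5+-23/30·τ+-19/20·τ²+19/180·τ³=5037/1280

  seg 0: a=4 b=17/15 c=0 d=-19/120
  seg 1: a=5 b=-23/30 c=-19/20 d=19/180
S(11/4) = 5037/1280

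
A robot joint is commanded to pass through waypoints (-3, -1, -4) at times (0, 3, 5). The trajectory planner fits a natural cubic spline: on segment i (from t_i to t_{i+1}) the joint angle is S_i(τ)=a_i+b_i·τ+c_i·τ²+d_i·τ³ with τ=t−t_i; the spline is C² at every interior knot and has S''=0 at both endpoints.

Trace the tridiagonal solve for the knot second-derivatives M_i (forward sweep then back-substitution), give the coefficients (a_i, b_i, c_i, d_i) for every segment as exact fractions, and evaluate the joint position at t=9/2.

Δ: Δ0=2/3, Δ1=-3/2
row 1: diag=10, rhs=-13; c'=1/5, d'=-13/10
back: M1=-13/10
M: M0=0, M1=-13/10, M2=0
seg 0: a=-3, c=M0/2=0, d=(M1−M0)/(6·3)=-13/180, b=Δ0−h0·(2M0+M1)/6=79/60
seg 1: a=-1, c=M1/2=-13/20, d=(M2−M1)/(6·2)=13/120, b=Δ1−h1·(2M1+M2)/6=-19/30
t_q=9/2 → seg 1, τ=3/2; S=-1+-19/30·τ+-13/20·τ²+13/120·τ³=-195/64

  seg 0: a=-3 b=79/60 c=0 d=-13/180
  seg 1: a=-1 b=-19/30 c=-13/20 d=13/120
S(9/2) = -195/64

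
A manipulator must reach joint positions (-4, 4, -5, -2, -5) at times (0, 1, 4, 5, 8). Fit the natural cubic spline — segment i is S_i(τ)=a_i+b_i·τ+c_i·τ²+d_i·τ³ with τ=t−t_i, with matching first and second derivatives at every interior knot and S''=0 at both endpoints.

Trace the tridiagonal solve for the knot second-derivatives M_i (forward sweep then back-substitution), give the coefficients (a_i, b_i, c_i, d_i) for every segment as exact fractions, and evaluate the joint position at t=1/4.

  seg 0: a=-4 b=1435/144 c=0 d=-283/144
  seg 1: a=4 b=293/72 c=-283/48 d=1529/1296
  seg 2: a=-5 b=79/144 c=85/18 d=-109/48
  seg 3: a=-2 b=229/72 c=-301/144 d=301/1296
S(1/4) = -4729/3072

Δ: Δ0=8, Δ1=-3, Δ2=3, Δ3=-1
row 1: diag=8, rhs=-66; c'=3/8, d'=-33/4
row 2: denom=8−3·3/8=55/8; d'=(36−3·-33/4)/(55/8)=486/55
row 3: denom=8−1·8/55=432/55; d'=(-24−1·486/55)/(432/55)=-301/72
back: M3=-301/72
back: M2=486/55−8/55·-301/72=85/9
back: M1=-33/4−3/8·85/9=-283/24
M: M0=0, M1=-283/24, M2=85/9, M3=-301/72, M4=0
seg 0: a=-4, c=M0/2=0, d=(M1−M0)/(6·1)=-283/144, b=Δ0−h0·(2M0+M1)/6=1435/144
seg 1: a=4, c=M1/2=-283/48, d=(M2−M1)/(6·3)=1529/1296, b=Δ1−h1·(2M1+M2)/6=293/72
seg 2: a=-5, c=M2/2=85/18, d=(M3−M2)/(6·1)=-109/48, b=Δ2−h2·(2M2+M3)/6=79/144
seg 3: a=-2, c=M3/2=-301/144, d=(M4−M3)/(6·3)=301/1296, b=Δ3−h3·(2M3+M4)/6=229/72
t_q=1/4 → seg 0, τ=1/4; S=-4+1435/144·τ+0·τ²+-283/144·τ³=-4729/3072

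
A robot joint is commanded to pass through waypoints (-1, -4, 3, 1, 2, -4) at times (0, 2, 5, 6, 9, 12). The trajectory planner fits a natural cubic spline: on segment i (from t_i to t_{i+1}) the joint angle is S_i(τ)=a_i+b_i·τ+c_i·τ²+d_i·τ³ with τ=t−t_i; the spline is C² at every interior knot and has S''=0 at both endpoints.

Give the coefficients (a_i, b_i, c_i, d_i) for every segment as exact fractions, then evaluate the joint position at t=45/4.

Δ: Δ0=-3/2, Δ1=7/3, Δ2=-2, Δ3=1/3, Δ4=-2
row 1: diag=10, rhs=23; c'=3/10, d'=23/10
row 2: denom=8−3·3/10=71/10; d'=(-26−3·23/10)/(71/10)=-329/71
row 3: denom=8−1·10/71=558/71; d'=(14−1·-329/71)/(558/71)=147/62
row 4: denom=12−3·71/186=673/62; d'=(-14−3·147/62)/(673/62)=-1309/673
back: M4=-1309/673
back: M3=147/62−71/186·-1309/673=6286/2019
back: M2=-329/71−10/71·6286/2019=-10241/2019
back: M1=23/10−3/10·-10241/2019=2572/673
M: M0=0, M1=2572/673, M2=-10241/2019, M3=6286/2019, M4=-1309/673, M5=0
seg 0: a=-1, c=M0/2=0, d=(M1−M0)/(6·2)=643/2019, b=Δ0−h0·(2M0+M1)/6=-11201/4038
seg 1: a=-4, c=M1/2=1286/673, d=(M2−M1)/(6·3)=-17957/36342, b=Δ1−h1·(2M1+M2)/6=4231/4038
seg 2: a=3, c=M2/2=-10241/4038, d=(M3−M2)/(6·1)=5509/4038, b=Δ2−h2·(2M2+M3)/6=-1672/2019
seg 3: a=1, c=M3/2=3143/2019, d=(M4−M3)/(6·3)=-10213/36342, b=Δ3−h3·(2M3+M4)/6=-2433/1346
seg 4: a=2, c=M4/2=-1309/1346, d=(M5−M4)/(6·3)=1309/12114, b=Δ4−h4·(2M4+M5)/6=-37/673
t_q=45/4 → seg 4, τ=9/4; S=2+-37/673·τ+-1309/1346·τ²+1309/12114·τ³=-156455/86144

  seg 0: a=-1 b=-11201/4038 c=0 d=643/2019
  seg 1: a=-4 b=4231/4038 c=1286/673 d=-17957/36342
  seg 2: a=3 b=-1672/2019 c=-10241/4038 d=5509/4038
  seg 3: a=1 b=-2433/1346 c=3143/2019 d=-10213/36342
  seg 4: a=2 b=-37/673 c=-1309/1346 d=1309/12114
S(45/4) = -156455/86144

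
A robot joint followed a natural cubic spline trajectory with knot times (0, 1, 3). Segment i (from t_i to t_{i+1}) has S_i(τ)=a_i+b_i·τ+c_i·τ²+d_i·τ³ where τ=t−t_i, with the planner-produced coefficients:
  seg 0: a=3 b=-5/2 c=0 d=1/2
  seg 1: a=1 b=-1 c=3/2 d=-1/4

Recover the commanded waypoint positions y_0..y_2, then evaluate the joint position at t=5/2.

y_0 = S_0(0) = a_0 = 3
y_1 = S_1(0) = a_1 = 1
y_2 = S_1(2) = 3
t_q=5/2 is in segment 1 (τ=3/2); S_1(τ)=65/32

y_0=3 y_1=1 y_2=3
S(5/2) = 65/32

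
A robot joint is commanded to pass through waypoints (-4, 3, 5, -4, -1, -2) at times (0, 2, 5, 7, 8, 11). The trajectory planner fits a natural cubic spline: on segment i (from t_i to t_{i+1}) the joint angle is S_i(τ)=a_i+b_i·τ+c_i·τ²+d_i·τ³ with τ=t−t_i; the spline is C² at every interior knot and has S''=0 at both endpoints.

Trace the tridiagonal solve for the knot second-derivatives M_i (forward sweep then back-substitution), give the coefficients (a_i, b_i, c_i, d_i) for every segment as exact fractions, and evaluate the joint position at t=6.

  seg 0: a=-4 b=28229/7914 c=0 d=-265/15828
  seg 1: a=3 b=26639/7914 c=-265/2638 d=-3163/11871
  seg 2: a=5 b=-35065/7914 c=-6591/2638 d=19499/15828
  seg 3: a=-4 b=2837/7914 c=6454/1319 d=-17819/7914
  seg 4: a=-1 b=13414/3957 c=-4911/2638 d=1637/7914
S(6) = -3679/5276

Δ: Δ0=7/2, Δ1=2/3, Δ2=-9/2, Δ3=3, Δ4=-1/3
row 1: diag=10, rhs=-17; c'=3/10, d'=-17/10
row 2: denom=10−3·3/10=91/10; d'=(-31−3·-17/10)/(91/10)=-37/13
row 3: denom=6−2·20/91=506/91; d'=(45−2·-37/13)/(506/91)=4613/506
row 4: denom=8−1·91/506=3957/506; d'=(-20−1·4613/506)/(3957/506)=-4911/1319
back: M4=-4911/1319
back: M3=4613/506−91/506·-4911/1319=12908/1319
back: M2=-37/13−20/91·12908/1319=-6591/1319
back: M1=-17/10−3/10·-6591/1319=-265/1319
M: M0=0, M1=-265/1319, M2=-6591/1319, M3=12908/1319, M4=-4911/1319, M5=0
seg 0: a=-4, c=M0/2=0, d=(M1−M0)/(6·2)=-265/15828, b=Δ0−h0·(2M0+M1)/6=28229/7914
seg 1: a=3, c=M1/2=-265/2638, d=(M2−M1)/(6·3)=-3163/11871, b=Δ1−h1·(2M1+M2)/6=26639/7914
seg 2: a=5, c=M2/2=-6591/2638, d=(M3−M2)/(6·2)=19499/15828, b=Δ2−h2·(2M2+M3)/6=-35065/7914
seg 3: a=-4, c=M3/2=6454/1319, d=(M4−M3)/(6·1)=-17819/7914, b=Δ3−h3·(2M3+M4)/6=2837/7914
seg 4: a=-1, c=M4/2=-4911/2638, d=(M5−M4)/(6·3)=1637/7914, b=Δ4−h4·(2M4+M5)/6=13414/3957
t_q=6 → seg 2, τ=1; S=5+-35065/7914·τ+-6591/2638·τ²+19499/15828·τ³=-3679/5276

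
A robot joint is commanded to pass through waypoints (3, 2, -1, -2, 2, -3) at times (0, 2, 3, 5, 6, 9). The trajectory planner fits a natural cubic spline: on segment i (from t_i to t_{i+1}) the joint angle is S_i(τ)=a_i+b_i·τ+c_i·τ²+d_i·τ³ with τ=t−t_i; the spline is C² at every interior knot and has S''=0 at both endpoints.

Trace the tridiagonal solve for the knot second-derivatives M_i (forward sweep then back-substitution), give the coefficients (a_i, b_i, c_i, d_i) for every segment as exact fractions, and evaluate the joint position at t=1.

Δ: Δ0=-1/2, Δ1=-3, Δ2=-1/2, Δ3=4, Δ4=-5/3
row 1: diag=6, rhs=-15; c'=1/6, d'=-5/2
row 2: denom=6−1·1/6=35/6; d'=(15−1·-5/2)/(35/6)=3
row 3: denom=6−2·12/35=186/35; d'=(27−2·3)/(186/35)=245/62
row 4: denom=8−1·35/186=1453/186; d'=(-34−1·245/62)/(1453/186)=-7059/1453
back: M4=-7059/1453
back: M3=245/62−35/186·-7059/1453=7070/1453
back: M2=3−12/35·7070/1453=1935/1453
back: M1=-5/2−1/6·1935/1453=-3955/1453
M: M0=0, M1=-3955/1453, M2=1935/1453, M3=7070/1453, M4=-7059/1453, M5=0
seg 0: a=3, c=M0/2=0, d=(M1−M0)/(6·2)=-3955/17436, b=Δ0−h0·(2M0+M1)/6=3551/8718
seg 1: a=2, c=M1/2=-3955/2906, d=(M2−M1)/(6·1)=2945/4359, b=Δ1−h1·(2M1+M2)/6=-20179/8718
seg 2: a=-1, c=M2/2=1935/2906, d=(M3−M2)/(6·2)=5135/17436, b=Δ2−h2·(2M2+M3)/6=-26239/8718
seg 3: a=-2, c=M3/2=3535/1453, d=(M4−M3)/(6·1)=-14129/8718, b=Δ3−h3·(2M3+M4)/6=27791/8718
seg 4: a=2, c=M4/2=-7059/2906, d=(M5−M4)/(6·3)=2353/8718, b=Δ4−h4·(2M4+M5)/6=13912/4359
t_q=1 → seg 0, τ=1; S=3+3551/8718·τ+0·τ²+-3955/17436·τ³=18485/5812

  seg 0: a=3 b=3551/8718 c=0 d=-3955/17436
  seg 1: a=2 b=-20179/8718 c=-3955/2906 d=2945/4359
  seg 2: a=-1 b=-26239/8718 c=1935/2906 d=5135/17436
  seg 3: a=-2 b=27791/8718 c=3535/1453 d=-14129/8718
  seg 4: a=2 b=13912/4359 c=-7059/2906 d=2353/8718
S(1) = 18485/5812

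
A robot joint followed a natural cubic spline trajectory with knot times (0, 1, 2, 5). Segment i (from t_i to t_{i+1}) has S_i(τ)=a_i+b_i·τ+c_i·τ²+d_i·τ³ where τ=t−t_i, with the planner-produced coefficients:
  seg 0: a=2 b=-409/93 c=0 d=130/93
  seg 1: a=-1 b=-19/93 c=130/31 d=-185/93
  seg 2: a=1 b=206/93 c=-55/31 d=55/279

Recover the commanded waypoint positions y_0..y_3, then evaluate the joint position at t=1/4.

y_0=2 y_1=-1 y_2=1 y_3=-3
S(1/4) = 915/992

y_0 = S_0(0) = a_0 = 2
y_1 = S_1(0) = a_1 = -1
y_2 = S_2(0) = a_2 = 1
y_3 = S_2(3) = -3
t_q=1/4 is in segment 0 (τ=1/4); S_0(τ)=915/992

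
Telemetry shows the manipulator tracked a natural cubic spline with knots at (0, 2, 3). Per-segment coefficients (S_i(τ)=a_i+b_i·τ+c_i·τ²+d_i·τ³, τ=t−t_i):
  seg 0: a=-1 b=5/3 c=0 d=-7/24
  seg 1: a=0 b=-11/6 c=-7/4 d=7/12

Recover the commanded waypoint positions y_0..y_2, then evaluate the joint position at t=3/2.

y_0=-1 y_1=0 y_2=-3
S(3/2) = 33/64

y_0 = S_0(0) = a_0 = -1
y_1 = S_1(0) = a_1 = 0
y_2 = S_1(1) = -3
t_q=3/2 is in segment 0 (τ=3/2); S_0(τ)=33/64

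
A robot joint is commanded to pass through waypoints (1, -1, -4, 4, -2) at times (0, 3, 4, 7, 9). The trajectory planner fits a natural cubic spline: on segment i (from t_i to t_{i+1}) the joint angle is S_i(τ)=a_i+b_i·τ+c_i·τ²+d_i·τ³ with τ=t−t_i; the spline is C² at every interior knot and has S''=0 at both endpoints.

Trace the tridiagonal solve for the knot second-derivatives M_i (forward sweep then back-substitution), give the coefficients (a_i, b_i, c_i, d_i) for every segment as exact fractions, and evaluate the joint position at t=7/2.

  seg 0: a=1 b=173/279 c=0 d=-359/2511
  seg 1: a=-1 b=-904/279 c=-359/279 d=142/93
  seg 2: a=-4 b=-344/279 c=919/279 d=-1669/2511
  seg 3: a=4 b=163/279 c=-250/93 d=125/279
S(7/2) = -1535/558

Δ: Δ0=-2/3, Δ1=-3, Δ2=8/3, Δ3=-3
row 1: diag=8, rhs=-14; c'=1/8, d'=-7/4
row 2: denom=8−1·1/8=63/8; d'=(34−1·-7/4)/(63/8)=286/63
row 3: denom=10−3·8/21=62/7; d'=(-34−3·286/63)/(62/7)=-500/93
back: M3=-500/93
back: M2=286/63−8/21·-500/93=1838/279
back: M1=-7/4−1/8·1838/279=-718/279
M: M0=0, M1=-718/279, M2=1838/279, M3=-500/93, M4=0
seg 0: a=1, c=M0/2=0, d=(M1−M0)/(6·3)=-359/2511, b=Δ0−h0·(2M0+M1)/6=173/279
seg 1: a=-1, c=M1/2=-359/279, d=(M2−M1)/(6·1)=142/93, b=Δ1−h1·(2M1+M2)/6=-904/279
seg 2: a=-4, c=M2/2=919/279, d=(M3−M2)/(6·3)=-1669/2511, b=Δ2−h2·(2M2+M3)/6=-344/279
seg 3: a=4, c=M3/2=-250/93, d=(M4−M3)/(6·2)=125/279, b=Δ3−h3·(2M3+M4)/6=163/279
t_q=7/2 → seg 1, τ=1/2; S=-1+-904/279·τ+-359/279·τ²+142/93·τ³=-1535/558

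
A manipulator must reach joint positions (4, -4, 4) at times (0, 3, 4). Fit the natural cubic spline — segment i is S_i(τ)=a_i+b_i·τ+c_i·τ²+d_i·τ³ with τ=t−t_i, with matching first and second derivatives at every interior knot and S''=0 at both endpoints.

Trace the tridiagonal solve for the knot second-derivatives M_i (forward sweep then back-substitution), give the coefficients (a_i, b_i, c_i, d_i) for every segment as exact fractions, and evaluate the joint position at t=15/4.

  seg 0: a=4 b=-20/3 c=0 d=4/9
  seg 1: a=-4 b=16/3 c=4 d=-4/3
S(15/4) = 27/16

Δ: Δ0=-8/3, Δ1=8
row 1: diag=8, rhs=64; c'=1/8, d'=8
back: M1=8
M: M0=0, M1=8, M2=0
seg 0: a=4, c=M0/2=0, d=(M1−M0)/(6·3)=4/9, b=Δ0−h0·(2M0+M1)/6=-20/3
seg 1: a=-4, c=M1/2=4, d=(M2−M1)/(6·1)=-4/3, b=Δ1−h1·(2M1+M2)/6=16/3
t_q=15/4 → seg 1, τ=3/4; S=-4+16/3·τ+4·τ²+-4/3·τ³=27/16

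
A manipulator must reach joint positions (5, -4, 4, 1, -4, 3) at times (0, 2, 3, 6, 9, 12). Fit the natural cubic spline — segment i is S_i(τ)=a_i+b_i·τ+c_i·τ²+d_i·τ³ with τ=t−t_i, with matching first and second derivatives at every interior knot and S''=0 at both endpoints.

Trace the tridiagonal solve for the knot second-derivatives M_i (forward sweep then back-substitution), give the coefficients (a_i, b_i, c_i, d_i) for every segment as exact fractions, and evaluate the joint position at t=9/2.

Δ: Δ0=-9/2, Δ1=8, Δ2=-1, Δ3=-5/3, Δ4=7/3
row 1: diag=6, rhs=75; c'=1/6, d'=25/2
row 2: denom=8−1·1/6=47/6; d'=(-54−1·25/2)/(47/6)=-399/47
row 3: denom=12−3·18/47=510/47; d'=(-4−3·-399/47)/(510/47)=1009/510
row 4: denom=12−3·47/170=1899/170; d'=(24−3·1009/510)/(1899/170)=3071/1899
back: M4=3071/1899
back: M3=1009/510−47/170·3071/1899=2908/1899
back: M2=-399/47−18/47·2908/1899=-1915/211
back: M1=25/2−1/6·-1915/211=8870/633
M: M0=0, M1=8870/633, M2=-1915/211, M3=2908/1899, M4=3071/1899, M5=0
seg 0: a=5, c=M0/2=0, d=(M1−M0)/(6·2)=4435/3798, b=Δ0−h0·(2M0+M1)/6=-34831/3798
seg 1: a=-4, c=M1/2=4435/633, d=(M2−M1)/(6·1)=-14615/3798, b=Δ1−h1·(2M1+M2)/6=18389/3798
seg 2: a=4, c=M2/2=-1915/422, d=(M3−M2)/(6·3)=20143/34182, b=Δ2−h2·(2M2+M3)/6=13882/1899
seg 3: a=1, c=M3/2=1454/1899, d=(M4−M3)/(6·3)=163/34182, b=Δ3−h3·(2M3+M4)/6=-15217/3798
seg 4: a=-4, c=M4/2=3071/3798, d=(M5−M4)/(6·3)=-3071/34182, b=Δ4−h4·(2M4+M5)/6=1360/1899
t_q=9/2 → seg 2, τ=3/2; S=4+13882/1899·τ+-1915/422·τ²+20143/34182·τ³=22767/3376

  seg 0: a=5 b=-34831/3798 c=0 d=4435/3798
  seg 1: a=-4 b=18389/3798 c=4435/633 d=-14615/3798
  seg 2: a=4 b=13882/1899 c=-1915/422 d=20143/34182
  seg 3: a=1 b=-15217/3798 c=1454/1899 d=163/34182
  seg 4: a=-4 b=1360/1899 c=3071/3798 d=-3071/34182
S(9/2) = 22767/3376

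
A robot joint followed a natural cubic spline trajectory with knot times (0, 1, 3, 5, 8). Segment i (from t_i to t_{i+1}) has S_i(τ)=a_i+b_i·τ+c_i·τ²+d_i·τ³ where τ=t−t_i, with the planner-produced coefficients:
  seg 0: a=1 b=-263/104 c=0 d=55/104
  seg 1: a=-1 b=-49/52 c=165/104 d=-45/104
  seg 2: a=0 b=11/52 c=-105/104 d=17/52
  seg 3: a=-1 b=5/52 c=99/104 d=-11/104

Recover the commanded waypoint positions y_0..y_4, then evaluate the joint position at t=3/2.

y_0 = S_0(0) = a_0 = 1
y_1 = S_1(0) = a_1 = -1
y_2 = S_2(0) = a_2 = 0
y_3 = S_3(0) = a_3 = -1
y_4 = S_3(3) = 5
t_q=3/2 is in segment 1 (τ=1/2); S_1(τ)=-939/832

y_0=1 y_1=-1 y_2=0 y_3=-1 y_4=5
S(3/2) = -939/832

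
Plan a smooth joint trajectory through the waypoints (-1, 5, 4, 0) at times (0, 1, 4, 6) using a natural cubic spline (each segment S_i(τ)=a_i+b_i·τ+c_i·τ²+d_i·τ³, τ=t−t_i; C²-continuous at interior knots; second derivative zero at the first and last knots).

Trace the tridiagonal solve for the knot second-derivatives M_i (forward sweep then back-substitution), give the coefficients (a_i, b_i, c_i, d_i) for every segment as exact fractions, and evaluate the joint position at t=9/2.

Δ: Δ0=6, Δ1=-1/3, Δ2=-2
row 1: diag=8, rhs=-38; c'=3/8, d'=-19/4
row 2: denom=10−3·3/8=71/8; d'=(-10−3·-19/4)/(71/8)=34/71
back: M2=34/71
back: M1=-19/4−3/8·34/71=-350/71
M: M0=0, M1=-350/71, M2=34/71, M3=0
seg 0: a=-1, c=M0/2=0, d=(M1−M0)/(6·1)=-175/213, b=Δ0−h0·(2M0+M1)/6=1453/213
seg 1: a=5, c=M1/2=-175/71, d=(M2−M1)/(6·3)=64/213, b=Δ1−h1·(2M1+M2)/6=928/213
seg 2: a=4, c=M2/2=17/71, d=(M3−M2)/(6·2)=-17/426, b=Δ2−h2·(2M2+M3)/6=-494/213
t_q=9/2 → seg 2, τ=1/2; S=4+-494/213·τ+17/71·τ²+-17/426·τ³=3289/1136

  seg 0: a=-1 b=1453/213 c=0 d=-175/213
  seg 1: a=5 b=928/213 c=-175/71 d=64/213
  seg 2: a=4 b=-494/213 c=17/71 d=-17/426
S(9/2) = 3289/1136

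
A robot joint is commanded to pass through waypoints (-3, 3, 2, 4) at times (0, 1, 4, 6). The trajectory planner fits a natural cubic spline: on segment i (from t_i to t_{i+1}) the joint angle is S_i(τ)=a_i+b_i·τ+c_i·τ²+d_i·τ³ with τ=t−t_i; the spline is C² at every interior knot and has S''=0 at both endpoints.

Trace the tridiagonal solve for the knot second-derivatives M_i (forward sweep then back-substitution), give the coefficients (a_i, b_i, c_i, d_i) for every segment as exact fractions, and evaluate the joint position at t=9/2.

  seg 0: a=-3 b=1480/213 c=0 d=-202/213
  seg 1: a=3 b=874/213 c=-202/71 d=97/213
  seg 2: a=2 b=-143/213 c=89/71 d=-89/426
S(9/2) = 2217/1136

Δ: Δ0=6, Δ1=-1/3, Δ2=1
row 1: diag=8, rhs=-38; c'=3/8, d'=-19/4
row 2: denom=10−3·3/8=71/8; d'=(8−3·-19/4)/(71/8)=178/71
back: M2=178/71
back: M1=-19/4−3/8·178/71=-404/71
M: M0=0, M1=-404/71, M2=178/71, M3=0
seg 0: a=-3, c=M0/2=0, d=(M1−M0)/(6·1)=-202/213, b=Δ0−h0·(2M0+M1)/6=1480/213
seg 1: a=3, c=M1/2=-202/71, d=(M2−M1)/(6·3)=97/213, b=Δ1−h1·(2M1+M2)/6=874/213
seg 2: a=2, c=M2/2=89/71, d=(M3−M2)/(6·2)=-89/426, b=Δ2−h2·(2M2+M3)/6=-143/213
t_q=9/2 → seg 2, τ=1/2; S=2+-143/213·τ+89/71·τ²+-89/426·τ³=2217/1136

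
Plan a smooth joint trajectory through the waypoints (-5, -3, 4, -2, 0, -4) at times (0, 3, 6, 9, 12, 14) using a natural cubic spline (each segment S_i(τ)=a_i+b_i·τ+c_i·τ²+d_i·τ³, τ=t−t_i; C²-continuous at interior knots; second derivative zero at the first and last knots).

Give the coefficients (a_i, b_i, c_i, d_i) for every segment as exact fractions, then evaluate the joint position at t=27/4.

  seg 0: a=-5 b=-49/309 c=0 d=85/927
  seg 1: a=-3 b=716/309 c=85/103 d=-760/2781
  seg 2: a=4 b=-34/309 c=-505/309 d=931/2781
  seg 3: a=-2 b=-271/309 c=142/103 d=-89/309
  seg 4: a=0 b=-118/309 c=-125/103 d=125/618
S(27/4) = 20695/6592

Δ: Δ0=2/3, Δ1=7/3, Δ2=-2, Δ3=2/3, Δ4=-2
row 1: diag=12, rhs=10; c'=1/4, d'=5/6
row 2: denom=12−3·1/4=45/4; d'=(-26−3·5/6)/(45/4)=-38/15
row 3: denom=12−3·4/15=56/5; d'=(16−3·-38/15)/(56/5)=59/28
row 4: denom=10−3·15/56=515/56; d'=(-16−3·59/28)/(515/56)=-250/103
back: M4=-250/103
back: M3=59/28−15/56·-250/103=284/103
back: M2=-38/15−4/15·284/103=-1010/309
back: M1=5/6−1/4·-1010/309=170/103
M: M0=0, M1=170/103, M2=-1010/309, M3=284/103, M4=-250/103, M5=0
seg 0: a=-5, c=M0/2=0, d=(M1−M0)/(6·3)=85/927, b=Δ0−h0·(2M0+M1)/6=-49/309
seg 1: a=-3, c=M1/2=85/103, d=(M2−M1)/(6·3)=-760/2781, b=Δ1−h1·(2M1+M2)/6=716/309
seg 2: a=4, c=M2/2=-505/309, d=(M3−M2)/(6·3)=931/2781, b=Δ2−h2·(2M2+M3)/6=-34/309
seg 3: a=-2, c=M3/2=142/103, d=(M4−M3)/(6·3)=-89/309, b=Δ3−h3·(2M3+M4)/6=-271/309
seg 4: a=0, c=M4/2=-125/103, d=(M5−M4)/(6·2)=125/618, b=Δ4−h4·(2M4+M5)/6=-118/309
t_q=27/4 → seg 2, τ=3/4; S=4+-34/309·τ+-505/309·τ²+931/2781·τ³=20695/6592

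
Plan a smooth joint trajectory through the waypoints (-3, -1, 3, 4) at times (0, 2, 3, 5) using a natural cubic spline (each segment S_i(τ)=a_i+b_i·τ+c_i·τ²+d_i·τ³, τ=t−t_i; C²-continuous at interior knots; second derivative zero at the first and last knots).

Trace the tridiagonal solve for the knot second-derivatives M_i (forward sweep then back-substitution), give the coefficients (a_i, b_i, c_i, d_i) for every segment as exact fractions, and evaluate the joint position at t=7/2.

  seg 0: a=-3 b=-8/35 c=0 d=43/140
  seg 1: a=-1 b=121/35 c=129/70 d=-13/10
  seg 2: a=3 b=227/70 c=-72/35 d=12/35
S(7/2) = 83/20

Δ: Δ0=1, Δ1=4, Δ2=1/2
row 1: diag=6, rhs=18; c'=1/6, d'=3
row 2: denom=6−1·1/6=35/6; d'=(-21−1·3)/(35/6)=-144/35
back: M2=-144/35
back: M1=3−1/6·-144/35=129/35
M: M0=0, M1=129/35, M2=-144/35, M3=0
seg 0: a=-3, c=M0/2=0, d=(M1−M0)/(6·2)=43/140, b=Δ0−h0·(2M0+M1)/6=-8/35
seg 1: a=-1, c=M1/2=129/70, d=(M2−M1)/(6·1)=-13/10, b=Δ1−h1·(2M1+M2)/6=121/35
seg 2: a=3, c=M2/2=-72/35, d=(M3−M2)/(6·2)=12/35, b=Δ2−h2·(2M2+M3)/6=227/70
t_q=7/2 → seg 2, τ=1/2; S=3+227/70·τ+-72/35·τ²+12/35·τ³=83/20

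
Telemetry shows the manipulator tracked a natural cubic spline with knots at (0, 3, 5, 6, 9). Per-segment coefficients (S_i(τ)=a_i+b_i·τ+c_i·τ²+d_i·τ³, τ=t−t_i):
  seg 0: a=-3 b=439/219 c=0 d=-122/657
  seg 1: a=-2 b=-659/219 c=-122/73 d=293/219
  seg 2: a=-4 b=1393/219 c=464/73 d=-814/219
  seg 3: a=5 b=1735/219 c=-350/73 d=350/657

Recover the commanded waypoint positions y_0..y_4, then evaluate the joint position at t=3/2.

y_0=-3 y_1=-2 y_2=-4 y_3=5 y_4=0
S(3/2) = -181/292

y_0 = S_0(0) = a_0 = -3
y_1 = S_1(0) = a_1 = -2
y_2 = S_2(0) = a_2 = -4
y_3 = S_3(0) = a_3 = 5
y_4 = S_3(3) = 0
t_q=3/2 is in segment 0 (τ=3/2); S_0(τ)=-181/292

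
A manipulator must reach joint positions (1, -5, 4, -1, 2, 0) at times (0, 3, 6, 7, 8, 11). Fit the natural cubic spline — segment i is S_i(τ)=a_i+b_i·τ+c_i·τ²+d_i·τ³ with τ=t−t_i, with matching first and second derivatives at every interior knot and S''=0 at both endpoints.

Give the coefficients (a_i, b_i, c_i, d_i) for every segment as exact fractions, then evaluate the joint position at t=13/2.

  seg 0: a=1 b=-3881/867 c=0 d=2147/7803
  seg 1: a=-5 b=2560/867 c=2147/867 d=-6400/7803
  seg 2: a=4 b=-3758/867 c=-4253/867 d=3676/867
  seg 3: a=-1 b=-412/289 c=6775/867 d=-2938/867
  seg 4: a=2 b=3500/867 c=-2039/867 d=2039/7803
S(13/2) = 3941/3468

Δ: Δ0=-2, Δ1=3, Δ2=-5, Δ3=3, Δ4=-2/3
row 1: diag=12, rhs=30; c'=1/4, d'=5/2
row 2: denom=8−3·1/4=29/4; d'=(-48−3·5/2)/(29/4)=-222/29
row 3: denom=4−1·4/29=112/29; d'=(48−1·-222/29)/(112/29)=807/56
row 4: denom=8−1·29/112=867/112; d'=(-22−1·807/56)/(867/112)=-4078/867
back: M4=-4078/867
back: M3=807/56−29/112·-4078/867=13550/867
back: M2=-222/29−4/29·13550/867=-8506/867
back: M1=5/2−1/4·-8506/867=4294/867
M: M0=0, M1=4294/867, M2=-8506/867, M3=13550/867, M4=-4078/867, M5=0
seg 0: a=1, c=M0/2=0, d=(M1−M0)/(6·3)=2147/7803, b=Δ0−h0·(2M0+M1)/6=-3881/867
seg 1: a=-5, c=M1/2=2147/867, d=(M2−M1)/(6·3)=-6400/7803, b=Δ1−h1·(2M1+M2)/6=2560/867
seg 2: a=4, c=M2/2=-4253/867, d=(M3−M2)/(6·1)=3676/867, b=Δ2−h2·(2M2+M3)/6=-3758/867
seg 3: a=-1, c=M3/2=6775/867, d=(M4−M3)/(6·1)=-2938/867, b=Δ3−h3·(2M3+M4)/6=-412/289
seg 4: a=2, c=M4/2=-2039/867, d=(M5−M4)/(6·3)=2039/7803, b=Δ4−h4·(2M4+M5)/6=3500/867
t_q=13/2 → seg 2, τ=1/2; S=4+-3758/867·τ+-4253/867·τ²+3676/867·τ³=3941/3468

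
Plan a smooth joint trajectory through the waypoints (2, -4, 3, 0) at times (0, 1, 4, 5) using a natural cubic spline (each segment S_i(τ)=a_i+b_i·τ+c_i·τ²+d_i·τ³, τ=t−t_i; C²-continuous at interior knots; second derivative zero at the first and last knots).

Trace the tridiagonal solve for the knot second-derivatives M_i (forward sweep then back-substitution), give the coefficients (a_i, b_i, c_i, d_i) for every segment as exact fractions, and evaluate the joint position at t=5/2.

  seg 0: a=2 b=-1238/165 c=0 d=248/165
  seg 1: a=-4 b=-494/165 c=248/55 d=-41/45
  seg 2: a=3 b=-89/165 c=-203/55 d=203/165
S(5/2) = -125/88

Δ: Δ0=-6, Δ1=7/3, Δ2=-3
row 1: diag=8, rhs=50; c'=3/8, d'=25/4
row 2: denom=8−3·3/8=55/8; d'=(-32−3·25/4)/(55/8)=-406/55
back: M2=-406/55
back: M1=25/4−3/8·-406/55=496/55
M: M0=0, M1=496/55, M2=-406/55, M3=0
seg 0: a=2, c=M0/2=0, d=(M1−M0)/(6·1)=248/165, b=Δ0−h0·(2M0+M1)/6=-1238/165
seg 1: a=-4, c=M1/2=248/55, d=(M2−M1)/(6·3)=-41/45, b=Δ1−h1·(2M1+M2)/6=-494/165
seg 2: a=3, c=M2/2=-203/55, d=(M3−M2)/(6·1)=203/165, b=Δ2−h2·(2M2+M3)/6=-89/165
t_q=5/2 → seg 1, τ=3/2; S=-4+-494/165·τ+248/55·τ²+-41/45·τ³=-125/88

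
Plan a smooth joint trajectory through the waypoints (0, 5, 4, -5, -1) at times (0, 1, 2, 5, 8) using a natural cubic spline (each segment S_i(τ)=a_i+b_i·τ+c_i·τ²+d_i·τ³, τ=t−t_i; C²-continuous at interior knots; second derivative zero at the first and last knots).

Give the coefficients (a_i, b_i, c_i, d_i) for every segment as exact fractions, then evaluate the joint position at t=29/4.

  seg 0: a=0 b=2165/336 c=0 d=-485/336
  seg 1: a=5 b=355/168 c=-485/112 d=409/336
  seg 2: a=4 b=-139/48 c=-19/28 d=649/3024
  seg 3: a=-5 b=-197/168 c=421/336 d=-421/3024
S(29/4) = -20651/7168

Δ: Δ0=5, Δ1=-1, Δ2=-3, Δ3=4/3
row 1: diag=4, rhs=-36; c'=1/4, d'=-9
row 2: denom=8−1·1/4=31/4; d'=(-12−1·-9)/(31/4)=-12/31
row 3: denom=12−3·12/31=336/31; d'=(26−3·-12/31)/(336/31)=421/168
back: M3=421/168
back: M2=-12/31−12/31·421/168=-19/14
back: M1=-9−1/4·-19/14=-485/56
M: M0=0, M1=-485/56, M2=-19/14, M3=421/168, M4=0
seg 0: a=0, c=M0/2=0, d=(M1−M0)/(6·1)=-485/336, b=Δ0−h0·(2M0+M1)/6=2165/336
seg 1: a=5, c=M1/2=-485/112, d=(M2−M1)/(6·1)=409/336, b=Δ1−h1·(2M1+M2)/6=355/168
seg 2: a=4, c=M2/2=-19/28, d=(M3−M2)/(6·3)=649/3024, b=Δ2−h2·(2M2+M3)/6=-139/48
seg 3: a=-5, c=M3/2=421/336, d=(M4−M3)/(6·3)=-421/3024, b=Δ3−h3·(2M3+M4)/6=-197/168
t_q=29/4 → seg 3, τ=9/4; S=-5+-197/168·τ+421/336·τ²+-421/3024·τ³=-20651/7168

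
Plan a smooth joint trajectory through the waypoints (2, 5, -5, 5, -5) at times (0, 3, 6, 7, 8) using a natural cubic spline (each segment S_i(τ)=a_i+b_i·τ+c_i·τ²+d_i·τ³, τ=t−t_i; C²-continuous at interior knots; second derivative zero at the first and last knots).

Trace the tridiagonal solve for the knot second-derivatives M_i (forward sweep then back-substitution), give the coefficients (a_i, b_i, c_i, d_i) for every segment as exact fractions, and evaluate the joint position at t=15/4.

Δ: Δ0=1, Δ1=-10/3, Δ2=10, Δ3=-10
row 1: diag=12, rhs=-26; c'=1/4, d'=-13/6
row 2: denom=8−3·1/4=29/4; d'=(80−3·-13/6)/(29/4)=346/29
row 3: denom=4−1·4/29=112/29; d'=(-120−1·346/29)/(112/29)=-1913/56
back: M3=-1913/56
back: M2=346/29−4/29·-1913/56=233/14
back: M1=-13/6−1/4·233/14=-1063/168
M: M0=0, M1=-1063/168, M2=233/14, M3=-1913/56, M4=0
seg 0: a=2, c=M0/2=0, d=(M1−M0)/(6·3)=-1063/3024, b=Δ0−h0·(2M0+M1)/6=1399/336
seg 1: a=5, c=M1/2=-1063/336, d=(M2−M1)/(6·3)=3859/3024, b=Δ1−h1·(2M1+M2)/6=-895/168
seg 2: a=-5, c=M2/2=233/28, d=(M3−M2)/(6·1)=-2845/336, b=Δ2−h2·(2M2+M3)/6=487/48
seg 3: a=5, c=M3/2=-1913/112, d=(M4−M3)/(6·1)=1913/336, b=Δ3−h3·(2M3+M4)/6=233/168
t_q=15/4 → seg 1, τ=3/4; S=5+-895/168·τ+-1063/336·τ²+3859/3024·τ³=-1697/7168

  seg 0: a=2 b=1399/336 c=0 d=-1063/3024
  seg 1: a=5 b=-895/168 c=-1063/336 d=3859/3024
  seg 2: a=-5 b=487/48 c=233/28 d=-2845/336
  seg 3: a=5 b=233/168 c=-1913/112 d=1913/336
S(15/4) = -1697/7168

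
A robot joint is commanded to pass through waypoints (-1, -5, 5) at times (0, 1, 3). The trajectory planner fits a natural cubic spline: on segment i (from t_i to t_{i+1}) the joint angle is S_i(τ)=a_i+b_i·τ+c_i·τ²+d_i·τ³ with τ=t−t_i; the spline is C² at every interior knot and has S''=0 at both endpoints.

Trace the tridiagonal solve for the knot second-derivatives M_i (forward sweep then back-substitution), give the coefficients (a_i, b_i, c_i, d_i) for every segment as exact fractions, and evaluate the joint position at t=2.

Δ: Δ0=-4, Δ1=5
row 1: diag=6, rhs=54; c'=1/3, d'=9
back: M1=9
M: M0=0, M1=9, M2=0
seg 0: a=-1, c=M0/2=0, d=(M1−M0)/(6·1)=3/2, b=Δ0−h0·(2M0+M1)/6=-11/2
seg 1: a=-5, c=M1/2=9/2, d=(M2−M1)/(6·2)=-3/4, b=Δ1−h1·(2M1+M2)/6=-1
t_q=2 → seg 1, τ=1; S=-5+-1·τ+9/2·τ²+-3/4·τ³=-9/4

  seg 0: a=-1 b=-11/2 c=0 d=3/2
  seg 1: a=-5 b=-1 c=9/2 d=-3/4
S(2) = -9/4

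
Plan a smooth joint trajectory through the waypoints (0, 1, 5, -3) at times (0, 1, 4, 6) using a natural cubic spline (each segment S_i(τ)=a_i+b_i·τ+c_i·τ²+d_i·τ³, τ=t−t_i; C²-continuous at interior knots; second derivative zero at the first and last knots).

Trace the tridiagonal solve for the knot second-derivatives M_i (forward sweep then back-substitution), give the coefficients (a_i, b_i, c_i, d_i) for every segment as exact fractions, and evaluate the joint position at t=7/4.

  seg 0: a=0 b=155/213 c=0 d=58/213
  seg 1: a=1 b=329/213 c=58/71 d=-21/71
  seg 2: a=5 b=-328/213 c=-131/71 d=131/426
S(7/4) = 11329/4544

Δ: Δ0=1, Δ1=4/3, Δ2=-4
row 1: diag=8, rhs=2; c'=3/8, d'=1/4
row 2: denom=10−3·3/8=71/8; d'=(-32−3·1/4)/(71/8)=-262/71
back: M2=-262/71
back: M1=1/4−3/8·-262/71=116/71
M: M0=0, M1=116/71, M2=-262/71, M3=0
seg 0: a=0, c=M0/2=0, d=(M1−M0)/(6·1)=58/213, b=Δ0−h0·(2M0+M1)/6=155/213
seg 1: a=1, c=M1/2=58/71, d=(M2−M1)/(6·3)=-21/71, b=Δ1−h1·(2M1+M2)/6=329/213
seg 2: a=5, c=M2/2=-131/71, d=(M3−M2)/(6·2)=131/426, b=Δ2−h2·(2M2+M3)/6=-328/213
t_q=7/4 → seg 1, τ=3/4; S=1+329/213·τ+58/71·τ²+-21/71·τ³=11329/4544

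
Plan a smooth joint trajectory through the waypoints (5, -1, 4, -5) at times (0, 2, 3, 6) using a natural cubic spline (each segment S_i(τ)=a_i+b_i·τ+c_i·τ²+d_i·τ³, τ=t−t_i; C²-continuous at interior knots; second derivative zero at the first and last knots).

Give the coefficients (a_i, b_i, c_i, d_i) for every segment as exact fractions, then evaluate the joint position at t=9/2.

  seg 0: a=5 b=-285/47 c=0 d=36/47
  seg 1: a=-1 b=147/47 c=216/47 d=-128/47
  seg 2: a=4 b=195/47 c=-168/47 d=56/141
S(9/2) = 331/94

Δ: Δ0=-3, Δ1=5, Δ2=-3
row 1: diag=6, rhs=48; c'=1/6, d'=8
row 2: denom=8−1·1/6=47/6; d'=(-48−1·8)/(47/6)=-336/47
back: M2=-336/47
back: M1=8−1/6·-336/47=432/47
M: M0=0, M1=432/47, M2=-336/47, M3=0
seg 0: a=5, c=M0/2=0, d=(M1−M0)/(6·2)=36/47, b=Δ0−h0·(2M0+M1)/6=-285/47
seg 1: a=-1, c=M1/2=216/47, d=(M2−M1)/(6·1)=-128/47, b=Δ1−h1·(2M1+M2)/6=147/47
seg 2: a=4, c=M2/2=-168/47, d=(M3−M2)/(6·3)=56/141, b=Δ2−h2·(2M2+M3)/6=195/47
t_q=9/2 → seg 2, τ=3/2; S=4+195/47·τ+-168/47·τ²+56/141·τ³=331/94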